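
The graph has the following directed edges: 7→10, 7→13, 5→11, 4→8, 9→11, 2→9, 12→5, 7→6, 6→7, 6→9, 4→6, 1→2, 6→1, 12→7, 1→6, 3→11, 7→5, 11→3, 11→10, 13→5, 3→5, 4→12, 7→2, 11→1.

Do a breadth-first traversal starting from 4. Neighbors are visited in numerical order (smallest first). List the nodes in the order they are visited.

Visit 4; enqueue 6, 8, 12 → queue [6, 8, 12]
Visit 6; enqueue 1, 7, 9 → queue [8, 12, 1, 7, 9]
Visit 8 → queue [12, 1, 7, 9]
Visit 12; enqueue 5 → queue [1, 7, 9, 5]
Visit 1; enqueue 2 → queue [7, 9, 5, 2]
Visit 7; enqueue 10, 13 → queue [9, 5, 2, 10, 13]
Visit 9; enqueue 11 → queue [5, 2, 10, 13, 11]
Visit 5 → queue [2, 10, 13, 11]
Visit 2 → queue [10, 13, 11]
Visit 10 → queue [13, 11]
Visit 13 → queue [11]
Visit 11; enqueue 3 → queue [3]
Visit 3 → queue []

4, 6, 8, 12, 1, 7, 9, 5, 2, 10, 13, 11, 3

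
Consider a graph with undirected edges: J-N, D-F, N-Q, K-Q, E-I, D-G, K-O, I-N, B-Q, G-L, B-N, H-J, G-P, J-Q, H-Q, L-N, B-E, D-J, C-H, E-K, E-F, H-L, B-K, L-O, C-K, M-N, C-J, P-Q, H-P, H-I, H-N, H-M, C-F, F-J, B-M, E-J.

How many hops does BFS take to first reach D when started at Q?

Level 0: Q
Level 1: B, H, J, K, N, P
Level 2: C, D, E, F, G, I, L, M, O
D first appears at level 2.

2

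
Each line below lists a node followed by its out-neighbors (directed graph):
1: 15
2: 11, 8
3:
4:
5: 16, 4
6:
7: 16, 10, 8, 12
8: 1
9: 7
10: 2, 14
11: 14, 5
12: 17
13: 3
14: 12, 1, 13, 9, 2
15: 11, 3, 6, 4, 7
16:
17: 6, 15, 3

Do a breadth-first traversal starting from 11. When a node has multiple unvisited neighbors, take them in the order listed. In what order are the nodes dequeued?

11 14 5 12 1 13 9 2 16 4 17 15 3 7 8 6 10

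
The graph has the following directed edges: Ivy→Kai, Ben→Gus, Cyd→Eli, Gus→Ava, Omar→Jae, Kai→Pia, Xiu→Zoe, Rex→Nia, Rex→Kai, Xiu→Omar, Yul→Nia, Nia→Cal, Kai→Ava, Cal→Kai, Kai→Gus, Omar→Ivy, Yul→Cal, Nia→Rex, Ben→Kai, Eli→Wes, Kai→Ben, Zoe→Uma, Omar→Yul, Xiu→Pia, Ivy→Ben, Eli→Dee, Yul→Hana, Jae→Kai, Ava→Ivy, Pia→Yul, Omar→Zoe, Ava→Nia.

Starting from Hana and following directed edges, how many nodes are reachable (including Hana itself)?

BFS from Hana visits: Hana
Reachable nodes: 1 of 20 total.

1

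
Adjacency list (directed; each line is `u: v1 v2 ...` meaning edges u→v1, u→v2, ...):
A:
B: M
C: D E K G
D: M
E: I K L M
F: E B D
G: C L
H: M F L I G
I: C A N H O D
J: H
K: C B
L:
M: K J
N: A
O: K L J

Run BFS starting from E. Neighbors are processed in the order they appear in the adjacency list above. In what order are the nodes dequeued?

E → I → K → L → M → C → A → N → H → O → D → B → J → G → F

Visit E; enqueue I, K, L, M → queue [I, K, L, M]
Visit I; enqueue C, A, N, H, O, D → queue [K, L, M, C, A, N, H, O, D]
Visit K; enqueue B → queue [L, M, C, A, N, H, O, D, B]
Visit L → queue [M, C, A, N, H, O, D, B]
Visit M; enqueue J → queue [C, A, N, H, O, D, B, J]
Visit C; enqueue G → queue [A, N, H, O, D, B, J, G]
Visit A → queue [N, H, O, D, B, J, G]
Visit N → queue [H, O, D, B, J, G]
Visit H; enqueue F → queue [O, D, B, J, G, F]
Visit O → queue [D, B, J, G, F]
Visit D → queue [B, J, G, F]
Visit B → queue [J, G, F]
Visit J → queue [G, F]
Visit G → queue [F]
Visit F → queue []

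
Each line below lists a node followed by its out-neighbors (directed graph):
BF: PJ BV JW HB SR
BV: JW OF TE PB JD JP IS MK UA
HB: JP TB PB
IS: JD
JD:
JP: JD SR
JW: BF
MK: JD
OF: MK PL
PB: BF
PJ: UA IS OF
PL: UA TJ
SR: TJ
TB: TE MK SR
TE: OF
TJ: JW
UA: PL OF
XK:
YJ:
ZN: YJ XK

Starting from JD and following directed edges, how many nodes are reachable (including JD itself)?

BFS from JD visits: JD
Reachable nodes: 1 of 20 total.

1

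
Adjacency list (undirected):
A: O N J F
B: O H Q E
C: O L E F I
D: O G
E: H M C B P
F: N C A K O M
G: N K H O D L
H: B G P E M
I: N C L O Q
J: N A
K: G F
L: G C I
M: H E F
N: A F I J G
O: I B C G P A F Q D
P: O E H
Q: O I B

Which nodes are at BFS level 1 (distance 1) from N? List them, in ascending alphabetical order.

Level 0: N
Level 1: A, F, G, I, J
Level 2: C, D, H, K, L, M, O, Q
Level 3: B, E, P

A, F, G, I, J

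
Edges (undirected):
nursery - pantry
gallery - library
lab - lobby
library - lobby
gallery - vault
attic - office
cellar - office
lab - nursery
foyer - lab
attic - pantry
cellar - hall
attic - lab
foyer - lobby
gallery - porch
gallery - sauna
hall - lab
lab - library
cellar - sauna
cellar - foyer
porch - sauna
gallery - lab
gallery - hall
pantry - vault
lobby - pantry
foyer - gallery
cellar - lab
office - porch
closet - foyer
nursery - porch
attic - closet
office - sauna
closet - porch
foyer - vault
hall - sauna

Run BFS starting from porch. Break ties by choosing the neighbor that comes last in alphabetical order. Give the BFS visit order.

Visit porch; enqueue sauna, office, nursery, gallery, closet → queue [sauna, office, nursery, gallery, closet]
Visit sauna; enqueue hall, cellar → queue [office, nursery, gallery, closet, hall, cellar]
Visit office; enqueue attic → queue [nursery, gallery, closet, hall, cellar, attic]
Visit nursery; enqueue pantry, lab → queue [gallery, closet, hall, cellar, attic, pantry, lab]
Visit gallery; enqueue vault, library, foyer → queue [closet, hall, cellar, attic, pantry, lab, vault, library, foyer]
Visit closet → queue [hall, cellar, attic, pantry, lab, vault, library, foyer]
Visit hall → queue [cellar, attic, pantry, lab, vault, library, foyer]
Visit cellar → queue [attic, pantry, lab, vault, library, foyer]
Visit attic → queue [pantry, lab, vault, library, foyer]
Visit pantry; enqueue lobby → queue [lab, vault, library, foyer, lobby]
Visit lab → queue [vault, library, foyer, lobby]
Visit vault → queue [library, foyer, lobby]
Visit library → queue [foyer, lobby]
Visit foyer → queue [lobby]
Visit lobby → queue []

porch → sauna → office → nursery → gallery → closet → hall → cellar → attic → pantry → lab → vault → library → foyer → lobby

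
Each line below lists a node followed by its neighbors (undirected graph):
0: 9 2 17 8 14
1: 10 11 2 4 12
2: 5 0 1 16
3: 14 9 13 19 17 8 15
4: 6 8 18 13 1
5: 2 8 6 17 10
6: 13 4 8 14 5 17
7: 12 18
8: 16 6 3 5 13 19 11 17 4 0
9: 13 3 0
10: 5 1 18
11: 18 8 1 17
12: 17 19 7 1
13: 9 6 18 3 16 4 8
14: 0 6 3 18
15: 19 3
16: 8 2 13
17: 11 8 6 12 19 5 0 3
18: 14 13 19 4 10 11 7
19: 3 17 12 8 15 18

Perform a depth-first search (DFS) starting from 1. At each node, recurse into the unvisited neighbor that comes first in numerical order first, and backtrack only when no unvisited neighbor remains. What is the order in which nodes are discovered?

1 → 2 → 0 → 8 → 3 → 9 → 13 → 4 → 6 → 5 → 10 → 18 → 7 → 12 → 17 → 11 → 19 → 15 → 14 → 16

Visit 1
1 → 2
2 → 0
0 → 8
8 → 3
3 → 9
9 → 13
13 → 4
4 → 6
6 → 5
5 → 10
10 → 18
18 → 7
7 → 12
12 → 17
17 → 11
17 → 19
19 → 15
18 → 14
13 → 16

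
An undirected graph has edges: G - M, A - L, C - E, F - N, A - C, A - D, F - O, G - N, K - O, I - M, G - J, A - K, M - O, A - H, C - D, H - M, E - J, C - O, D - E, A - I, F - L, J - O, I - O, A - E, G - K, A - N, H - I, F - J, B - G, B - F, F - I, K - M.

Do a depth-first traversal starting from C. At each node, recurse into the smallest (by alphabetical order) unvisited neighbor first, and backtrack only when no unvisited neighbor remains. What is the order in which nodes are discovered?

Visit C
C → A
A → D
D → E
E → J
J → F
F → B
B → G
G → K
K → M
M → H
H → I
I → O
G → N
F → L

C -> A -> D -> E -> J -> F -> B -> G -> K -> M -> H -> I -> O -> N -> L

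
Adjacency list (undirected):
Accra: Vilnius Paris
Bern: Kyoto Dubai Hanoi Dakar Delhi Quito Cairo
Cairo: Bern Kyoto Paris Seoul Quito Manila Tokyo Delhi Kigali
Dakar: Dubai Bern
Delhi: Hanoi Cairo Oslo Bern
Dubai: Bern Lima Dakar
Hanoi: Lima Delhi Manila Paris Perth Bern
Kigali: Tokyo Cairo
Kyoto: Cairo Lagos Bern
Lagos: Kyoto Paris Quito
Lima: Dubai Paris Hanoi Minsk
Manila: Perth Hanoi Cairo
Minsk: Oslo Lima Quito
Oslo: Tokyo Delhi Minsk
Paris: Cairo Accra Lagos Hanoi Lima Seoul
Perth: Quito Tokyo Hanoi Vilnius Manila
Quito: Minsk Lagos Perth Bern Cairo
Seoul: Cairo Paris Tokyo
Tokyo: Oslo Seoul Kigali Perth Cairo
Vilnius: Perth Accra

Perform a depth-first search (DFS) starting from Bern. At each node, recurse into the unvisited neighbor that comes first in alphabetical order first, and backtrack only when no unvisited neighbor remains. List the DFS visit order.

Visit Bern
Bern → Cairo
Cairo → Delhi
Delhi → Hanoi
Hanoi → Lima
Lima → Dubai
Dubai → Dakar
Lima → Minsk
Minsk → Oslo
Oslo → Tokyo
Tokyo → Kigali
Tokyo → Perth
Perth → Manila
Perth → Quito
Quito → Lagos
Lagos → Kyoto
Lagos → Paris
Paris → Accra
Accra → Vilnius
Paris → Seoul

Bern, Cairo, Delhi, Hanoi, Lima, Dubai, Dakar, Minsk, Oslo, Tokyo, Kigali, Perth, Manila, Quito, Lagos, Kyoto, Paris, Accra, Vilnius, Seoul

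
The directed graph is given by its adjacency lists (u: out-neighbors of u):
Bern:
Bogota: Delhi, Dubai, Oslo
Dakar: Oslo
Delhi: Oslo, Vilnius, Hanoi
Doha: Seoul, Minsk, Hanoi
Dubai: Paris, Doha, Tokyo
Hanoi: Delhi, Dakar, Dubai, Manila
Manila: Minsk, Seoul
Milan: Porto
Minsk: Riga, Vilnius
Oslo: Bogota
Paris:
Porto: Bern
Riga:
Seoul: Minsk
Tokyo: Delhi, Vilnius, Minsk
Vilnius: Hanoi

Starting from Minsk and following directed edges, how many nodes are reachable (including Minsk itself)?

14

BFS from Minsk visits: Minsk, Riga, Vilnius, Hanoi, Delhi, Dakar, Dubai, Manila, Oslo, Paris, Doha, Tokyo, Seoul, Bogota
Reachable nodes: 14 of 17 total.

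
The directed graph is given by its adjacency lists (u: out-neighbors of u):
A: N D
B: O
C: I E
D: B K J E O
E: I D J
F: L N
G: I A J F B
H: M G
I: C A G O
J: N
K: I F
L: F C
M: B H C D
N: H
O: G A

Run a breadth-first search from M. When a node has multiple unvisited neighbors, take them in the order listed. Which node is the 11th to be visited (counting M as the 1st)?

Visit M; enqueue B, H, C, D → queue [B, H, C, D]
Visit B; enqueue O → queue [H, C, D, O]
Visit H; enqueue G → queue [C, D, O, G]
Visit C; enqueue I, E → queue [D, O, G, I, E]
Visit D; enqueue K, J → queue [O, G, I, E, K, J]
Visit O; enqueue A → queue [G, I, E, K, J, A]
Visit G; enqueue F → queue [I, E, K, J, A, F]
Visit I → queue [E, K, J, A, F]
Visit E → queue [K, J, A, F]
Visit K → queue [J, A, F]
Visit J; enqueue N → queue [A, F, N]
Visit A → queue [F, N]
Visit F; enqueue L → queue [N, L]
Visit N → queue [L]
Visit L → queue []

Visit order: M, B, H, C, D, O, G, I, E, K, J, A, F, N, L

J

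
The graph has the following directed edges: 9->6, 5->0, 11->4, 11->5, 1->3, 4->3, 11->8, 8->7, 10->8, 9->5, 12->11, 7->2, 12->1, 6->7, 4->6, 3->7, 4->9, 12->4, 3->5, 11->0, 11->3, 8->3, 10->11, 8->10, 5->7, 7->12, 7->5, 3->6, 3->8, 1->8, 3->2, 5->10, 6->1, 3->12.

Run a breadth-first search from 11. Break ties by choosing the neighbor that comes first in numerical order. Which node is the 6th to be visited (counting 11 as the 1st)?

8

Visit 11; enqueue 0, 3, 4, 5, 8 → queue [0, 3, 4, 5, 8]
Visit 0 → queue [3, 4, 5, 8]
Visit 3; enqueue 2, 6, 7, 12 → queue [4, 5, 8, 2, 6, 7, 12]
Visit 4; enqueue 9 → queue [5, 8, 2, 6, 7, 12, 9]
Visit 5; enqueue 10 → queue [8, 2, 6, 7, 12, 9, 10]
Visit 8 → queue [2, 6, 7, 12, 9, 10]
Visit 2 → queue [6, 7, 12, 9, 10]
Visit 6; enqueue 1 → queue [7, 12, 9, 10, 1]
Visit 7 → queue [12, 9, 10, 1]
Visit 12 → queue [9, 10, 1]
Visit 9 → queue [10, 1]
Visit 10 → queue [1]
Visit 1 → queue []

Visit order: 11, 0, 3, 4, 5, 8, 2, 6, 7, 12, 9, 10, 1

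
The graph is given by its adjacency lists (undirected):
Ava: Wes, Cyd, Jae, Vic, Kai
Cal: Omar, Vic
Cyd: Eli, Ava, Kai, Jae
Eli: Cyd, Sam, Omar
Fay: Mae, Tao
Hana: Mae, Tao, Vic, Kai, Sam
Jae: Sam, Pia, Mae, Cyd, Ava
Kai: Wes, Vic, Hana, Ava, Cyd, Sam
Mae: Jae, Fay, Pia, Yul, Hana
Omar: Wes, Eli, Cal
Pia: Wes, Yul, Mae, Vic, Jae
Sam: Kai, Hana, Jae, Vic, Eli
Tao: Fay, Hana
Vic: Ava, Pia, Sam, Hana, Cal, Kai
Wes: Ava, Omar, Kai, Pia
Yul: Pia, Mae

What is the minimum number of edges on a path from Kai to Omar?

Level 0: Kai
Level 1: Ava, Cyd, Hana, Sam, Vic, Wes
Level 2: Cal, Eli, Jae, Mae, Omar, Pia, Tao
Level 3: Fay, Yul
Omar first appears at level 2.

2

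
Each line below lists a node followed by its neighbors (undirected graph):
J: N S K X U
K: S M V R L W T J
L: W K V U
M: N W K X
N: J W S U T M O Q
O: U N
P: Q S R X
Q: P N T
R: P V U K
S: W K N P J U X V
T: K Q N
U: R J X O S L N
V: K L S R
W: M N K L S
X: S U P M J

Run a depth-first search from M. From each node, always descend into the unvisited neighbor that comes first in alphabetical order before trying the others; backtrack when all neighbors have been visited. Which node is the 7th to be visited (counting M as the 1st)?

L

Visit M
M → K
K → J
J → N
N → O
O → U
U → L
L → V
V → R
R → P
P → Q
Q → T
P → S
S → W
S → X

Visit order: M, K, J, N, O, U, L, V, R, P, Q, T, S, W, X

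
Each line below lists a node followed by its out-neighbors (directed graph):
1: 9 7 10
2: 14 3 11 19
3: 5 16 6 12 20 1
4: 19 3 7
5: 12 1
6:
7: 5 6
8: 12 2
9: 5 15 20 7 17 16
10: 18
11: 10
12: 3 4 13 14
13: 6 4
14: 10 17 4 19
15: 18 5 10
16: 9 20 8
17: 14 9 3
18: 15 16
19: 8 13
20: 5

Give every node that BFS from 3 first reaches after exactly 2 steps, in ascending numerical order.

Level 0: 3
Level 1: 1, 5, 6, 12, 16, 20
Level 2: 4, 7, 8, 9, 10, 13, 14
Level 3: 2, 15, 17, 18, 19
Level 4: 11

4, 7, 8, 9, 10, 13, 14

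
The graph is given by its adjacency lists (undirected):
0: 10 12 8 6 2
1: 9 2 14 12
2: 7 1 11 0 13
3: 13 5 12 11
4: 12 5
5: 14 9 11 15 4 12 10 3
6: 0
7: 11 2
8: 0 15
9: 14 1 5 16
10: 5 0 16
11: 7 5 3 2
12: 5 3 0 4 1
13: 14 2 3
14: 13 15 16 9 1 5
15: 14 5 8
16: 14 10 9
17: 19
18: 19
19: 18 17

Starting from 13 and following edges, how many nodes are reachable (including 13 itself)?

17

BFS from 13 visits: 13, 14, 2, 3, 15, 16, 9, 1, 5, 7, 11, 0, 12, 8, 10, 4, 6
Reachable nodes: 17 of 20 total.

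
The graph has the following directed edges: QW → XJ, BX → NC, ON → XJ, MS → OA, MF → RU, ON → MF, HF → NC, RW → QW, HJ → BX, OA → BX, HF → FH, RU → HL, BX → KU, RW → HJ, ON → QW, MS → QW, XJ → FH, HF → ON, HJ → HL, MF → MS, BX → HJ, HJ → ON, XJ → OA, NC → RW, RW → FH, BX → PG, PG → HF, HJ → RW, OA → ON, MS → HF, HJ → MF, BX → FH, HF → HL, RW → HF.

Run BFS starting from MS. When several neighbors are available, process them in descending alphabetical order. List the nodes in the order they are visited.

MS, QW, OA, HF, XJ, ON, BX, NC, HL, FH, MF, PG, KU, HJ, RW, RU

Visit MS; enqueue QW, OA, HF → queue [QW, OA, HF]
Visit QW; enqueue XJ → queue [OA, HF, XJ]
Visit OA; enqueue ON, BX → queue [HF, XJ, ON, BX]
Visit HF; enqueue NC, HL, FH → queue [XJ, ON, BX, NC, HL, FH]
Visit XJ → queue [ON, BX, NC, HL, FH]
Visit ON; enqueue MF → queue [BX, NC, HL, FH, MF]
Visit BX; enqueue PG, KU, HJ → queue [NC, HL, FH, MF, PG, KU, HJ]
Visit NC; enqueue RW → queue [HL, FH, MF, PG, KU, HJ, RW]
Visit HL → queue [FH, MF, PG, KU, HJ, RW]
Visit FH → queue [MF, PG, KU, HJ, RW]
Visit MF; enqueue RU → queue [PG, KU, HJ, RW, RU]
Visit PG → queue [KU, HJ, RW, RU]
Visit KU → queue [HJ, RW, RU]
Visit HJ → queue [RW, RU]
Visit RW → queue [RU]
Visit RU → queue []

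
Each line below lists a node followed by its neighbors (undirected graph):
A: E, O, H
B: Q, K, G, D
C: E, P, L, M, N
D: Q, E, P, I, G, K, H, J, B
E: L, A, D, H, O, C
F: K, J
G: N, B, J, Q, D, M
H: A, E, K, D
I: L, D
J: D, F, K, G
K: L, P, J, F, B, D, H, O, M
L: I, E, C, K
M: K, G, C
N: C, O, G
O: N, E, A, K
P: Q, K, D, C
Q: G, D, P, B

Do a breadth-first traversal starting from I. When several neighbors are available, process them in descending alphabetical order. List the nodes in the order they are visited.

I, L, D, K, E, C, Q, P, J, H, G, B, O, M, F, A, N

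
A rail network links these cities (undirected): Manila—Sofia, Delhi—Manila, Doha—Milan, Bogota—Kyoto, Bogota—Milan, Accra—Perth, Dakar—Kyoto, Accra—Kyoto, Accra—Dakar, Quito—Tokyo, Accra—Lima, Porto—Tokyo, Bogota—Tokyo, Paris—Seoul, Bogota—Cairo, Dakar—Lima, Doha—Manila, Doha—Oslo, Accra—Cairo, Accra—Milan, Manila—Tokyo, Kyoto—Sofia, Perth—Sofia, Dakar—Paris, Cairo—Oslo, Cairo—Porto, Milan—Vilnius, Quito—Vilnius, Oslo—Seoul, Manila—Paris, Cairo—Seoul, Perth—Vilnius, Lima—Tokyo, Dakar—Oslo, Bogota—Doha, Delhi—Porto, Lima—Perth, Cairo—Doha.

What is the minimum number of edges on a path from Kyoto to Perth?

Level 0: Kyoto
Level 1: Accra, Bogota, Dakar, Sofia
Level 2: Cairo, Doha, Lima, Manila, Milan, Oslo, Paris, Perth, Tokyo
Level 3: Delhi, Porto, Quito, Seoul, Vilnius
Perth first appears at level 2.

2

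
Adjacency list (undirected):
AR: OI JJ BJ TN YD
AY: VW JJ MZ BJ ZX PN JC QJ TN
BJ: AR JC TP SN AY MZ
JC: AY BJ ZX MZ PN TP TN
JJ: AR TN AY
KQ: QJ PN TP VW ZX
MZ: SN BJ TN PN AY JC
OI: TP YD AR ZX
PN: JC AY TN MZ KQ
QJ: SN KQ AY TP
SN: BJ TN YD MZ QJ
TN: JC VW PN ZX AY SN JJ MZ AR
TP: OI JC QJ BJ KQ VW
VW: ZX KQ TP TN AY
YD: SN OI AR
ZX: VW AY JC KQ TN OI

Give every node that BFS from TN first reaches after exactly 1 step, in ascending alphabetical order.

AR, AY, JC, JJ, MZ, PN, SN, VW, ZX

Level 0: TN
Level 1: AR, AY, JC, JJ, MZ, PN, SN, VW, ZX
Level 2: BJ, KQ, OI, QJ, TP, YD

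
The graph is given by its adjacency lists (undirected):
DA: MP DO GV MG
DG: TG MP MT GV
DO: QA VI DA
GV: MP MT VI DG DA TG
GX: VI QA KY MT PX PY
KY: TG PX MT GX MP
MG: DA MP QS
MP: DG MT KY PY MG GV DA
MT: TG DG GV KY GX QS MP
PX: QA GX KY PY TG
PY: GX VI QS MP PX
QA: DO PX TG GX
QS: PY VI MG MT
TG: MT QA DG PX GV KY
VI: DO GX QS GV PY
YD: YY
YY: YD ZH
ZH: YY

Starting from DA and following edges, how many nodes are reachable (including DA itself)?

BFS from DA visits: DA, MP, DO, GV, MG, DG, MT, KY, PY, QA, VI, TG, QS, GX, PX
Reachable nodes: 15 of 18 total.

15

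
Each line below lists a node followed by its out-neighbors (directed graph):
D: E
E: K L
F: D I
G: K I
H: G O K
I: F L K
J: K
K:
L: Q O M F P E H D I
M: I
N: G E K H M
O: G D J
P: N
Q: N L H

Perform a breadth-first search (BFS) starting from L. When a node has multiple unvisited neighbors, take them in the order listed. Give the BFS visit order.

L -> Q -> O -> M -> F -> P -> E -> H -> D -> I -> N -> G -> J -> K

Visit L; enqueue Q, O, M, F, P, E, H, D, I → queue [Q, O, M, F, P, E, H, D, I]
Visit Q; enqueue N → queue [O, M, F, P, E, H, D, I, N]
Visit O; enqueue G, J → queue [M, F, P, E, H, D, I, N, G, J]
Visit M → queue [F, P, E, H, D, I, N, G, J]
Visit F → queue [P, E, H, D, I, N, G, J]
Visit P → queue [E, H, D, I, N, G, J]
Visit E; enqueue K → queue [H, D, I, N, G, J, K]
Visit H → queue [D, I, N, G, J, K]
Visit D → queue [I, N, G, J, K]
Visit I → queue [N, G, J, K]
Visit N → queue [G, J, K]
Visit G → queue [J, K]
Visit J → queue [K]
Visit K → queue []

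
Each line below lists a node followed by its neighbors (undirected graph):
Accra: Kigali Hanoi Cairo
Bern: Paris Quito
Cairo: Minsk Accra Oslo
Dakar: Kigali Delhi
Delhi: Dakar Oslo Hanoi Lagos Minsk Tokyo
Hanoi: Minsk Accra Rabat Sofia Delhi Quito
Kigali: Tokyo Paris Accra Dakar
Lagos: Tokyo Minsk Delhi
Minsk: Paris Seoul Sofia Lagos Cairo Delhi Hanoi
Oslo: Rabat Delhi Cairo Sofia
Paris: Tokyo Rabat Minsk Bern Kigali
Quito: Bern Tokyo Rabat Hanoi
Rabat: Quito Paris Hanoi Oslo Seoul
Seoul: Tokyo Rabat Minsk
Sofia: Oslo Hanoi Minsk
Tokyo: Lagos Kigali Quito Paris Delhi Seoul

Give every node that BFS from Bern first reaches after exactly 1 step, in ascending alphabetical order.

Level 0: Bern
Level 1: Paris, Quito
Level 2: Hanoi, Kigali, Minsk, Rabat, Tokyo
Level 3: Accra, Cairo, Dakar, Delhi, Lagos, Oslo, Seoul, Sofia

Paris, Quito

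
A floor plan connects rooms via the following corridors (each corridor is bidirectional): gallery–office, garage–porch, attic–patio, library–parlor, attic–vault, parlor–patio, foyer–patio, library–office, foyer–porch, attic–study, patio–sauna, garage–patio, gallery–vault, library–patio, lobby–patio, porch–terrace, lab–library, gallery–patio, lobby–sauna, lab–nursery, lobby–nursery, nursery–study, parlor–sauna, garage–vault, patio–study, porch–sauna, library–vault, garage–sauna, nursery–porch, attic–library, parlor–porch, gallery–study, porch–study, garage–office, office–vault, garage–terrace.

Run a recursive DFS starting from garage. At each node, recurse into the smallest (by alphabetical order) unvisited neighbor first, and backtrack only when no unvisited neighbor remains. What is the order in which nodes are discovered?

garage -> office -> gallery -> patio -> attic -> library -> lab -> nursery -> lobby -> sauna -> parlor -> porch -> foyer -> study -> terrace -> vault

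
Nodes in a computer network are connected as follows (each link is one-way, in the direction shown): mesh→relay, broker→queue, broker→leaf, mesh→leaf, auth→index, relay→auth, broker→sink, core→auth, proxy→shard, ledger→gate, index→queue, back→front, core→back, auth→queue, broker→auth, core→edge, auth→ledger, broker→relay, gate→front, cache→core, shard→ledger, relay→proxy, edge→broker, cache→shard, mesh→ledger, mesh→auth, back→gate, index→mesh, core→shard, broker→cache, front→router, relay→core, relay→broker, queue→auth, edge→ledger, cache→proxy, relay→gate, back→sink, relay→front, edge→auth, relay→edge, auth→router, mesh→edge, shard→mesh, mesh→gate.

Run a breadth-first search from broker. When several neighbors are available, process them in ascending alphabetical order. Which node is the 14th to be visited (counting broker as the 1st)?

edge

Visit broker; enqueue auth, cache, leaf, queue, relay, sink → queue [auth, cache, leaf, queue, relay, sink]
Visit auth; enqueue index, ledger, router → queue [cache, leaf, queue, relay, sink, index, ledger, router]
Visit cache; enqueue core, proxy, shard → queue [leaf, queue, relay, sink, index, ledger, router, core, proxy, shard]
Visit leaf → queue [queue, relay, sink, index, ledger, router, core, proxy, shard]
Visit queue → queue [relay, sink, index, ledger, router, core, proxy, shard]
Visit relay; enqueue edge, front, gate → queue [sink, index, ledger, router, core, proxy, shard, edge, front, gate]
Visit sink → queue [index, ledger, router, core, proxy, shard, edge, front, gate]
Visit index; enqueue mesh → queue [ledger, router, core, proxy, shard, edge, front, gate, mesh]
Visit ledger → queue [router, core, proxy, shard, edge, front, gate, mesh]
Visit router → queue [core, proxy, shard, edge, front, gate, mesh]
Visit core; enqueue back → queue [proxy, shard, edge, front, gate, mesh, back]
Visit proxy → queue [shard, edge, front, gate, mesh, back]
Visit shard → queue [edge, front, gate, mesh, back]
Visit edge → queue [front, gate, mesh, back]
Visit front → queue [gate, mesh, back]
Visit gate → queue [mesh, back]
Visit mesh → queue [back]
Visit back → queue []

Visit order: broker, auth, cache, leaf, queue, relay, sink, index, ledger, router, core, proxy, shard, edge, front, gate, mesh, back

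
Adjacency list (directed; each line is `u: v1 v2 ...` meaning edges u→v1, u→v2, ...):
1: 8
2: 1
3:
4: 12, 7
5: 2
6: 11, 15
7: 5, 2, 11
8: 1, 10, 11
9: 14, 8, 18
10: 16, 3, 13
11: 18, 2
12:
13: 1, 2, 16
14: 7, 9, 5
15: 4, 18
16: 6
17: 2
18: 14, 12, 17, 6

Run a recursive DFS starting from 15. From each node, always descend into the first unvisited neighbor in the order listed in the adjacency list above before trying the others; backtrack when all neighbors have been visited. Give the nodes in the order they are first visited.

15 4 12 7 5 2 1 8 10 16 6 11 18 14 9 17 3 13

Visit 15
15 → 4
4 → 12
4 → 7
7 → 5
5 → 2
2 → 1
1 → 8
8 → 10
10 → 16
16 → 6
6 → 11
11 → 18
18 → 14
14 → 9
18 → 17
10 → 3
10 → 13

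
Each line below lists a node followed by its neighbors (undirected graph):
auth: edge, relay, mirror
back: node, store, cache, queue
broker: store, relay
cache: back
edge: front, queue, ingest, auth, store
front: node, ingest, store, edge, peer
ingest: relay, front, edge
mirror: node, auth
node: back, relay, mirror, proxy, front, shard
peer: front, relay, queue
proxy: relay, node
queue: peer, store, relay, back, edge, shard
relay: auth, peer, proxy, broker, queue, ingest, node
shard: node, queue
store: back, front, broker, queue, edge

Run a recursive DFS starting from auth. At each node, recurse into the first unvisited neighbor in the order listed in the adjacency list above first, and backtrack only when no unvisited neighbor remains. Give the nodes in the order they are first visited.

auth edge front node back store broker relay peer queue shard proxy ingest cache mirror

Visit auth
auth → edge
edge → front
front → node
node → back
back → store
store → broker
broker → relay
relay → peer
peer → queue
queue → shard
relay → proxy
relay → ingest
back → cache
node → mirror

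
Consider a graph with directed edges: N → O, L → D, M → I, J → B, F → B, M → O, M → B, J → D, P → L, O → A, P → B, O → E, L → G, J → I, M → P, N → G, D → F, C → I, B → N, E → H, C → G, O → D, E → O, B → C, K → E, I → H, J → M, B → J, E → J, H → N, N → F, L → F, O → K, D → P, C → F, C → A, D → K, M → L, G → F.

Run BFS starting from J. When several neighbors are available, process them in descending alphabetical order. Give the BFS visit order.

J → M → I → D → B → P → O → L → H → K → F → N → C → E → A → G

Visit J; enqueue M, I, D, B → queue [M, I, D, B]
Visit M; enqueue P, O, L → queue [I, D, B, P, O, L]
Visit I; enqueue H → queue [D, B, P, O, L, H]
Visit D; enqueue K, F → queue [B, P, O, L, H, K, F]
Visit B; enqueue N, C → queue [P, O, L, H, K, F, N, C]
Visit P → queue [O, L, H, K, F, N, C]
Visit O; enqueue E, A → queue [L, H, K, F, N, C, E, A]
Visit L; enqueue G → queue [H, K, F, N, C, E, A, G]
Visit H → queue [K, F, N, C, E, A, G]
Visit K → queue [F, N, C, E, A, G]
Visit F → queue [N, C, E, A, G]
Visit N → queue [C, E, A, G]
Visit C → queue [E, A, G]
Visit E → queue [A, G]
Visit A → queue [G]
Visit G → queue []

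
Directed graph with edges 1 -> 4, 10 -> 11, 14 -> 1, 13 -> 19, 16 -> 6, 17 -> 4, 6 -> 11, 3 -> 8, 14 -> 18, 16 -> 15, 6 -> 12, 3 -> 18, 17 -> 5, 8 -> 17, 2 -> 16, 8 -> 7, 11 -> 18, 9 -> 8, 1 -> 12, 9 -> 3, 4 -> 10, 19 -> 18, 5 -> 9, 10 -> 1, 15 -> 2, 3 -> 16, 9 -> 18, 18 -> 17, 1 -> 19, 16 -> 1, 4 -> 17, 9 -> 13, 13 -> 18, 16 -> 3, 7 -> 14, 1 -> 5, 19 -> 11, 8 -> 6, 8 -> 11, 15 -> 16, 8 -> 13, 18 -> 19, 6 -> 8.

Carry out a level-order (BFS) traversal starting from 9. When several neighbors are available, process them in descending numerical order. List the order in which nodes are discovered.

9 -> 18 -> 13 -> 8 -> 3 -> 19 -> 17 -> 11 -> 7 -> 6 -> 16 -> 5 -> 4 -> 14 -> 12 -> 15 -> 1 -> 10 -> 2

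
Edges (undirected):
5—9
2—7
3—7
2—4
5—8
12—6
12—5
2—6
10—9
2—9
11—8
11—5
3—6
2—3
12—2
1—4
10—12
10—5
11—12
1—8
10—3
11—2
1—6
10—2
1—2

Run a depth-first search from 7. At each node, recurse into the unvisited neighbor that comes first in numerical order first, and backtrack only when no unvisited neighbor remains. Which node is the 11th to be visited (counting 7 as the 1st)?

12

Visit 7
7 → 2
2 → 1
1 → 4
1 → 6
6 → 3
3 → 10
10 → 5
5 → 8
8 → 11
11 → 12
5 → 9

Visit order: 7, 2, 1, 4, 6, 3, 10, 5, 8, 11, 12, 9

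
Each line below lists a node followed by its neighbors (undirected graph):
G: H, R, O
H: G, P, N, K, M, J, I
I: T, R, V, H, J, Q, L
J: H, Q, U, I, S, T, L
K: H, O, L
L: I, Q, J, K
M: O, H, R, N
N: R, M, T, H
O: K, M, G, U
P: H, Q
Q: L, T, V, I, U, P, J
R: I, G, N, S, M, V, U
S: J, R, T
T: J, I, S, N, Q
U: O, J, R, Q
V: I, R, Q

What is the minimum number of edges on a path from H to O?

Level 0: H
Level 1: G, I, J, K, M, N, P
Level 2: L, O, Q, R, S, T, U, V
O first appears at level 2.

2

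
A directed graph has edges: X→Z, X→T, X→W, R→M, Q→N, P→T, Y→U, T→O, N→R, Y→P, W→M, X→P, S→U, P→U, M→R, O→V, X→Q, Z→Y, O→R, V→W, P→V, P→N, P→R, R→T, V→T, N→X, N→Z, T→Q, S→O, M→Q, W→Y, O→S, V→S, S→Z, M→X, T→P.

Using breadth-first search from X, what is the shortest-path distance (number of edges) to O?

Level 0: X
Level 1: P, Q, T, W, Z
Level 2: M, N, O, R, U, V, Y
Level 3: S
O first appears at level 2.

2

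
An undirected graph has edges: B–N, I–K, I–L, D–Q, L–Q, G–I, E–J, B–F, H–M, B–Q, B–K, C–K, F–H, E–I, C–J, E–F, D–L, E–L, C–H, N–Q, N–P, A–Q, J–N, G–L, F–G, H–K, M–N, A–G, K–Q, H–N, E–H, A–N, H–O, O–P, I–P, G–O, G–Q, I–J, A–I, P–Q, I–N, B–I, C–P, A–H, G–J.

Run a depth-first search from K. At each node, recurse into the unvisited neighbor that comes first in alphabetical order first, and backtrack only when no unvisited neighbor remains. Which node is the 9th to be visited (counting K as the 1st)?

J

Visit K
K → B
B → F
F → E
E → H
H → A
A → G
G → I
I → J
J → C
C → P
P → N
N → M
N → Q
Q → D
D → L
P → O

Visit order: K, B, F, E, H, A, G, I, J, C, P, N, M, Q, D, L, O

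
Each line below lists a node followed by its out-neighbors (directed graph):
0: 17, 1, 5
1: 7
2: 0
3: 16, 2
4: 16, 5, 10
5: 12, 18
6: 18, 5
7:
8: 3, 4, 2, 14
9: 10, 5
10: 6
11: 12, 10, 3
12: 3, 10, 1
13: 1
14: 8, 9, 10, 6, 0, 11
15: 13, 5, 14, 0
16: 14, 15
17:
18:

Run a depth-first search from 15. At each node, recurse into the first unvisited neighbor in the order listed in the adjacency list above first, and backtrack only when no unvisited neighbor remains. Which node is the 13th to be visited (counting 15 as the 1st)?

6

Visit 15
15 → 13
13 → 1
1 → 7
15 → 5
5 → 12
12 → 3
3 → 16
16 → 14
14 → 8
8 → 4
4 → 10
10 → 6
6 → 18
8 → 2
2 → 0
0 → 17
14 → 9
14 → 11

Visit order: 15, 13, 1, 7, 5, 12, 3, 16, 14, 8, 4, 10, 6, 18, 2, 0, 17, 9, 11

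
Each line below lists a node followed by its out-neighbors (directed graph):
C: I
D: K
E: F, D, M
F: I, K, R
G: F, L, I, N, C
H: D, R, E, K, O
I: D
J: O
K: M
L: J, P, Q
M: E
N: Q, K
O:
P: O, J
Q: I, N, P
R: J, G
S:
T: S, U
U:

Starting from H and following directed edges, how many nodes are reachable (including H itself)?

16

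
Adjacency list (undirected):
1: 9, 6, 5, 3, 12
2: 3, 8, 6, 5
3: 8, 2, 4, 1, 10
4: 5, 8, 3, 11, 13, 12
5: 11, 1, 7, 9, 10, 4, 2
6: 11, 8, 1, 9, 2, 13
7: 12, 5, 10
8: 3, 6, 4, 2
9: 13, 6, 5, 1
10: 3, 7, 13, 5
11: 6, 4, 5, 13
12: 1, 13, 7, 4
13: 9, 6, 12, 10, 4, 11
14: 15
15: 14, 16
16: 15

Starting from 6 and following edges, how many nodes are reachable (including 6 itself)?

13

BFS from 6 visits: 6, 11, 8, 1, 9, 2, 13, 4, 5, 3, 12, 10, 7
Reachable nodes: 13 of 16 total.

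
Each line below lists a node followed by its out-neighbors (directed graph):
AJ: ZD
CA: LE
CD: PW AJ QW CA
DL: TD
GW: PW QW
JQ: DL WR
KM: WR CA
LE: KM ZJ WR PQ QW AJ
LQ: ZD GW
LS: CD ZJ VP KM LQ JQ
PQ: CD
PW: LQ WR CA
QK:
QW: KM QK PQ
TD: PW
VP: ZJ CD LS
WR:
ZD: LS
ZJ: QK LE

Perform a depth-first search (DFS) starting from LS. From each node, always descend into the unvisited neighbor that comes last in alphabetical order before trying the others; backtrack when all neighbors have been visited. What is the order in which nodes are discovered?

LS, ZJ, QK, LE, WR, QW, PQ, CD, PW, LQ, ZD, GW, CA, AJ, KM, VP, JQ, DL, TD

Visit LS
LS → ZJ
ZJ → QK
ZJ → LE
LE → WR
LE → QW
QW → PQ
PQ → CD
CD → PW
PW → LQ
LQ → ZD
LQ → GW
PW → CA
CD → AJ
QW → KM
LS → VP
LS → JQ
JQ → DL
DL → TD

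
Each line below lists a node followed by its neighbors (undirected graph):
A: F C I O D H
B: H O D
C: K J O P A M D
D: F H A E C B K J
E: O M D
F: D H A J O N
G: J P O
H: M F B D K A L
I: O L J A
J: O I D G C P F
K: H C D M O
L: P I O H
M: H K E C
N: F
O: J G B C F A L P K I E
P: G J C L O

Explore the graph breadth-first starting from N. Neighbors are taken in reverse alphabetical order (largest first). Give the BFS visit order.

N → F → O → J → H → D → A → P → L → K → I → G → E → C → B → M

Visit N; enqueue F → queue [F]
Visit F; enqueue O, J, H, D, A → queue [O, J, H, D, A]
Visit O; enqueue P, L, K, I, G, E, C, B → queue [J, H, D, A, P, L, K, I, G, E, C, B]
Visit J → queue [H, D, A, P, L, K, I, G, E, C, B]
Visit H; enqueue M → queue [D, A, P, L, K, I, G, E, C, B, M]
Visit D → queue [A, P, L, K, I, G, E, C, B, M]
Visit A → queue [P, L, K, I, G, E, C, B, M]
Visit P → queue [L, K, I, G, E, C, B, M]
Visit L → queue [K, I, G, E, C, B, M]
Visit K → queue [I, G, E, C, B, M]
Visit I → queue [G, E, C, B, M]
Visit G → queue [E, C, B, M]
Visit E → queue [C, B, M]
Visit C → queue [B, M]
Visit B → queue [M]
Visit M → queue []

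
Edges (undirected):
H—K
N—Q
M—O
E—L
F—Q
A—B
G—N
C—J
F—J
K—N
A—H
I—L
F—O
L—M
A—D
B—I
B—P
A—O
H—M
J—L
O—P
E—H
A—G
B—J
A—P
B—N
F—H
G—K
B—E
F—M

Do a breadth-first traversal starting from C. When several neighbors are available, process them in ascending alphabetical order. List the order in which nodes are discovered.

Visit C; enqueue J → queue [J]
Visit J; enqueue B, F, L → queue [B, F, L]
Visit B; enqueue A, E, I, N, P → queue [F, L, A, E, I, N, P]
Visit F; enqueue H, M, O, Q → queue [L, A, E, I, N, P, H, M, O, Q]
Visit L → queue [A, E, I, N, P, H, M, O, Q]
Visit A; enqueue D, G → queue [E, I, N, P, H, M, O, Q, D, G]
Visit E → queue [I, N, P, H, M, O, Q, D, G]
Visit I → queue [N, P, H, M, O, Q, D, G]
Visit N; enqueue K → queue [P, H, M, O, Q, D, G, K]
Visit P → queue [H, M, O, Q, D, G, K]
Visit H → queue [M, O, Q, D, G, K]
Visit M → queue [O, Q, D, G, K]
Visit O → queue [Q, D, G, K]
Visit Q → queue [D, G, K]
Visit D → queue [G, K]
Visit G → queue [K]
Visit K → queue []

C, J, B, F, L, A, E, I, N, P, H, M, O, Q, D, G, K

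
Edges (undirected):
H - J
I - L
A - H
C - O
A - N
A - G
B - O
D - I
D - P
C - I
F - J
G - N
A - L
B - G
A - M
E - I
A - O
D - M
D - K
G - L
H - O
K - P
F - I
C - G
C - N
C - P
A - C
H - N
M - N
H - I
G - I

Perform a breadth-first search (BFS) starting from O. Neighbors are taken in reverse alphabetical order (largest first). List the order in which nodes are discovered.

Visit O; enqueue H, C, B, A → queue [H, C, B, A]
Visit H; enqueue N, J, I → queue [C, B, A, N, J, I]
Visit C; enqueue P, G → queue [B, A, N, J, I, P, G]
Visit B → queue [A, N, J, I, P, G]
Visit A; enqueue M, L → queue [N, J, I, P, G, M, L]
Visit N → queue [J, I, P, G, M, L]
Visit J; enqueue F → queue [I, P, G, M, L, F]
Visit I; enqueue E, D → queue [P, G, M, L, F, E, D]
Visit P; enqueue K → queue [G, M, L, F, E, D, K]
Visit G → queue [M, L, F, E, D, K]
Visit M → queue [L, F, E, D, K]
Visit L → queue [F, E, D, K]
Visit F → queue [E, D, K]
Visit E → queue [D, K]
Visit D → queue [K]
Visit K → queue []

O -> H -> C -> B -> A -> N -> J -> I -> P -> G -> M -> L -> F -> E -> D -> K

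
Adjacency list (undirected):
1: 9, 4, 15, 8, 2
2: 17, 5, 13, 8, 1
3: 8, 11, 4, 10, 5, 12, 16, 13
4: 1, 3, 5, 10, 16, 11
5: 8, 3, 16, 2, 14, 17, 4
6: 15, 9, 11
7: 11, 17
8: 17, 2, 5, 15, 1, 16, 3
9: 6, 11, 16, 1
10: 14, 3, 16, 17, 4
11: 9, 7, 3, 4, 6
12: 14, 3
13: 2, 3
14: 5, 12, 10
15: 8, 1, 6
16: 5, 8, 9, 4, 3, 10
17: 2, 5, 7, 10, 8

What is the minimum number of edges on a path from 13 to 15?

Level 0: 13
Level 1: 2, 3
Level 2: 1, 4, 5, 8, 10, 11, 12, 16, 17
Level 3: 6, 7, 9, 14, 15
15 first appears at level 3.

3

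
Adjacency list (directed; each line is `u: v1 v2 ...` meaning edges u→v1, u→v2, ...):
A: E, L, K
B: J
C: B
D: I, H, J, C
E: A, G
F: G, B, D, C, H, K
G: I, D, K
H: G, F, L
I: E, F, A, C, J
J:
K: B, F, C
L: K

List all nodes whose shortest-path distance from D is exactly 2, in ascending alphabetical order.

A, B, E, F, G, L

Level 0: D
Level 1: C, H, I, J
Level 2: A, B, E, F, G, L
Level 3: K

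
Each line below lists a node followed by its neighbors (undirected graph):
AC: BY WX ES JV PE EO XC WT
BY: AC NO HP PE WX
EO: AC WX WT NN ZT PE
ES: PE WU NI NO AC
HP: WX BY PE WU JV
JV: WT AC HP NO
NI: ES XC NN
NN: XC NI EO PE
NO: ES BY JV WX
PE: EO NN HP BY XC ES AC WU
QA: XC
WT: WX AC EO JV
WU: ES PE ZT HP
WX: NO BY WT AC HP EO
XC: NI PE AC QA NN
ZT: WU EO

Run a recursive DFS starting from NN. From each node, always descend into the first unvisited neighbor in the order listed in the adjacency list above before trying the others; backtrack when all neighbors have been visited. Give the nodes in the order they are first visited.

NN → XC → NI → ES → PE → EO → AC → BY → NO → JV → WT → WX → HP → WU → ZT → QA

Visit NN
NN → XC
XC → NI
NI → ES
ES → PE
PE → EO
EO → AC
AC → BY
BY → NO
NO → JV
JV → WT
WT → WX
WX → HP
HP → WU
WU → ZT
XC → QA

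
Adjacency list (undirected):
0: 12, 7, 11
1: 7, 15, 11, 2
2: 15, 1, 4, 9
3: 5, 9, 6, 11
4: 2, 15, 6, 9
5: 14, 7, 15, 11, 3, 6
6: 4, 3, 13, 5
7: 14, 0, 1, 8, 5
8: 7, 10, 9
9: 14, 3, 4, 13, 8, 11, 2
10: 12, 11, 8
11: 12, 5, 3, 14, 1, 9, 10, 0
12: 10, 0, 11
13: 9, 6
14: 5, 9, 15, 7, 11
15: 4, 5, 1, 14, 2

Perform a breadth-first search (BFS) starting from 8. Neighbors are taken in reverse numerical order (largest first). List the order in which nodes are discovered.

Visit 8; enqueue 10, 9, 7 → queue [10, 9, 7]
Visit 10; enqueue 12, 11 → queue [9, 7, 12, 11]
Visit 9; enqueue 14, 13, 4, 3, 2 → queue [7, 12, 11, 14, 13, 4, 3, 2]
Visit 7; enqueue 5, 1, 0 → queue [12, 11, 14, 13, 4, 3, 2, 5, 1, 0]
Visit 12 → queue [11, 14, 13, 4, 3, 2, 5, 1, 0]
Visit 11 → queue [14, 13, 4, 3, 2, 5, 1, 0]
Visit 14; enqueue 15 → queue [13, 4, 3, 2, 5, 1, 0, 15]
Visit 13; enqueue 6 → queue [4, 3, 2, 5, 1, 0, 15, 6]
Visit 4 → queue [3, 2, 5, 1, 0, 15, 6]
Visit 3 → queue [2, 5, 1, 0, 15, 6]
Visit 2 → queue [5, 1, 0, 15, 6]
Visit 5 → queue [1, 0, 15, 6]
Visit 1 → queue [0, 15, 6]
Visit 0 → queue [15, 6]
Visit 15 → queue [6]
Visit 6 → queue []

8, 10, 9, 7, 12, 11, 14, 13, 4, 3, 2, 5, 1, 0, 15, 6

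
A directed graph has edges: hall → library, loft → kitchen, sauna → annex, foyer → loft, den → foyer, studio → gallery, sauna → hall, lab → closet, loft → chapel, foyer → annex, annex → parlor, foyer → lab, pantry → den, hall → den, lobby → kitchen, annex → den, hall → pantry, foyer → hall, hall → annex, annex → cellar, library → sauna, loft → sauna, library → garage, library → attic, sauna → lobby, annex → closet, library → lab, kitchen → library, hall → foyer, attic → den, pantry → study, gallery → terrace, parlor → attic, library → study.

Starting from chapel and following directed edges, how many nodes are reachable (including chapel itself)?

1

BFS from chapel visits: chapel
Reachable nodes: 1 of 21 total.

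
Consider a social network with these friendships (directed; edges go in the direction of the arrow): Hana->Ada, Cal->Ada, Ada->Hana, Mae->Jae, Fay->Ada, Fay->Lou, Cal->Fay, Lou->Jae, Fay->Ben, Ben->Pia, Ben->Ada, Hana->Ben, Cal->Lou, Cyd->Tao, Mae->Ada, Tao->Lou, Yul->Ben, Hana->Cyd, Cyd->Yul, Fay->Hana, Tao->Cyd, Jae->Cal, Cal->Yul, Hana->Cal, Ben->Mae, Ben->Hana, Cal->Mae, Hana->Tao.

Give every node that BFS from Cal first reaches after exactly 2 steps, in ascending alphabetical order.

Level 0: Cal
Level 1: Ada, Fay, Lou, Mae, Yul
Level 2: Ben, Hana, Jae
Level 3: Cyd, Pia, Tao

Ben, Hana, Jae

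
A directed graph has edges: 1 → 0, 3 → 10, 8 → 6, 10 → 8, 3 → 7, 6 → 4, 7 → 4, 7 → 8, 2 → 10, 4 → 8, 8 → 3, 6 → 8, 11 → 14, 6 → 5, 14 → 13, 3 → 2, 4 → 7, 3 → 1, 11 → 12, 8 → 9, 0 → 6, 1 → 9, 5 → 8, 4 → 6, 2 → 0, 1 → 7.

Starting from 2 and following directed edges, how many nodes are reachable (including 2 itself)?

BFS from 2 visits: 2, 10, 0, 8, 6, 9, 3, 5, 4, 7, 1
Reachable nodes: 11 of 15 total.

11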